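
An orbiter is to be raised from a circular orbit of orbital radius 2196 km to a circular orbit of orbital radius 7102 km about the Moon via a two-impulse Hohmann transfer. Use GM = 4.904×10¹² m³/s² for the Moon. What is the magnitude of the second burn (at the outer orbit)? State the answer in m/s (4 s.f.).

r₁ = 2196 km = 2.196×10⁶ m.
r₂ = 7102 km = 7.102×10⁶ m.
Transfer ellipse a_t = (r₁ + r₂)/2 = 4.649×10⁶ m.
At r₁: circular v_c1 = √(μ/r₁) = 1494 m/s; transfer-perilune v_p = √[μ(2/r₁ − 1/a_t)] = 1847 m/s.
At r₂: circular v_c2 = √(μ/r₂) = 831.0 m/s; transfer-apolune v_a = √[μ(2/r₂ − 1/a_t)] = 571.1 m/s.
Δv₂ = v_c2 − v_a = 259.9 m/s.

Δv ≈ 259.9 m/s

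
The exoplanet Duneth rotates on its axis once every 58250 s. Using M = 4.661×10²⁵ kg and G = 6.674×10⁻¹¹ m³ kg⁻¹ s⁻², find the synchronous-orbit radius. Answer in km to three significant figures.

r_sync ≈ 64400 km

μ = GM = 6.674×10⁻¹¹ × 4.661×10²⁵ = 3.111×10¹⁵ m³/s².
A synchronous orbit has period T, so by Kepler's third law a = (μT²/4π²)^(1/3).
μT²/4π² = 3.111×10¹⁵ × (5.825×10⁴)² / 39.48 = 2.674×10²³ m³.
a = 6.442×10⁷ m = 64422 km.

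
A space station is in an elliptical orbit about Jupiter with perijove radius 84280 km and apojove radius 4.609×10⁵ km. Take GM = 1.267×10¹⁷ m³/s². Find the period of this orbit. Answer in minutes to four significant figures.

Semi-major axis a = (r_p + r_a)/2 = (84280 + 4.6090×10⁵)/2 = 2.7259×10⁵ km = 2.726×10⁸ m.
By Kepler's third law T = 2π√(a³/μ) = 2π × 1.264×10⁴ = 7.944×10⁴ s.
= 1324 minutes.

T ≈ 1324 minutes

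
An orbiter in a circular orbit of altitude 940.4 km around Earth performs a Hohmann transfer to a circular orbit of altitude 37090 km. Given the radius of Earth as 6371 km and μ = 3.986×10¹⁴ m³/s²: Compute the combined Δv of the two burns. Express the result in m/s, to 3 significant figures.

Δv_total ≈ 3680 m/s

r₁ = 6371 + 940.4 = 7311.4 km = 7.3114×10⁶ m.
r₂ = 6371 + 37090 = 43461 km = 4.3461×10⁷ m.
Transfer ellipse a_t = (r₁ + r₂)/2 = 2.539×10⁷ m.
At r₁: circular v_c1 = √(μ/r₁) = 7384 m/s; transfer-perigee v_p = √[μ(2/r₁ − 1/a_t)] = 9661 m/s.
Δv₁ = v_p − v_c1 = 2277 m/s.
At r₂: circular v_c2 = √(μ/r₂) = 3028 m/s; transfer-apogee v_a = √[μ(2/r₂ − 1/a_t)] = 1625 m/s.
Δv₂ = v_c2 − v_a = 1403 m/s.
Total Δv = Δv₁ + Δv₂ = 3681 m/s.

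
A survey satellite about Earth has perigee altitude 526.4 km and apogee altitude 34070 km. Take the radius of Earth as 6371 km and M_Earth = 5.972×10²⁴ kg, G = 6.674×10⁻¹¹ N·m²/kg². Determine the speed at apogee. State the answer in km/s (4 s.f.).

μ = GM = 6.674×10⁻¹¹ × 5.972×10²⁴ = 3.986×10¹⁴ m³/s².
r_p = 6371 + 526.4 = 6897.4 km = 6.8974×10⁶ m.
r_a = 6371 + 34070 = 40441 km = 4.0441×10⁷ m.
Semi-major axis a = (r_p + r_a)/2 = 23669 km = 2.367×10⁷ m.
Vis-viva: v² = μ(2/r − 1/a) = 3.986×10¹⁴ × (4.945×10⁻⁸ − 4.225×10⁻⁸) = 2.872×10⁶ m²/s².
v = 1695 m/s = 1.695 km/s.

v ≈ 1.695 km/s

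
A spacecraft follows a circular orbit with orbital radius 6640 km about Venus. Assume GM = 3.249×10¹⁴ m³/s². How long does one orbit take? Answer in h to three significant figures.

r = 6640 km = 6.640×10⁶ m.
Kepler's third law: T = 2π√(r³/μ) = 2π√((6.640×10⁶)³ / 3.249×10¹⁴).
r³/μ = 9.011×10⁵ s², so T = 2π × 9.492×10² = 5.964×10³ s.
Converting: 5.964×10³ s ÷ 3600 = 1.657 h.

T ≈ 1.66 h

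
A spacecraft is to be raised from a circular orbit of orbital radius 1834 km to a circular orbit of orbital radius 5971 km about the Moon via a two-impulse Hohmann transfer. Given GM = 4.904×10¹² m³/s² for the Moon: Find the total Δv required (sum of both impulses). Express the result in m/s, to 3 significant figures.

r₁ = 1834 km = 1.834×10⁶ m.
r₂ = 5971 km = 5.971×10⁶ m.
Transfer ellipse a_t = (r₁ + r₂)/2 = 3.902×10⁶ m.
At r₁: circular v_c1 = √(μ/r₁) = 1635 m/s; transfer-perilune v_p = √[μ(2/r₁ − 1/a_t)] = 2023 m/s.
Δv₁ = v_p − v_c1 = 387.5 m/s.
At r₂: circular v_c2 = √(μ/r₂) = 906.3 m/s; transfer-apolune v_a = √[μ(2/r₂ − 1/a_t)] = 621.3 m/s.
Δv₂ = v_c2 − v_a = 285.0 m/s.
Total Δv = Δv₁ + Δv₂ = 672.5 m/s.

Δv_total ≈ 672 m/s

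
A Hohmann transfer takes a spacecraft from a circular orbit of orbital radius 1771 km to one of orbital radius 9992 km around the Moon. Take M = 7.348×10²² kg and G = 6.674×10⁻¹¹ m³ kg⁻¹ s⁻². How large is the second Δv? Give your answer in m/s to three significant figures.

Δv ≈ 316 m/s

μ = GM = 6.674×10⁻¹¹ × 7.348×10²² = 4.904×10¹² m³/s².
r₁ = 1771 km = 1.771×10⁶ m.
r₂ = 9992 km = 9.992×10⁶ m.
Transfer ellipse a_t = (r₁ + r₂)/2 = 5.882×10⁶ m.
At r₁: circular v_c1 = √(μ/r₁) = 1664 m/s; transfer-perilune v_p = √[μ(2/r₁ − 1/a_t)] = 2169 m/s.
At r₂: circular v_c2 = √(μ/r₂) = 700.6 m/s; transfer-apolune v_a = √[μ(2/r₂ − 1/a_t)] = 384.4 m/s.
Δv₂ = v_c2 − v_a = 316.1 m/s.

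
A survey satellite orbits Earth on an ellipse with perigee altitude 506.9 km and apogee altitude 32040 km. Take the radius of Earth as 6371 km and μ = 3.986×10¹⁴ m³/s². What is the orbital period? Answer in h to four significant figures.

T ≈ 9.420 h

r_p = 6371 + 506.9 = 6877.9 km = 6.8779×10⁶ m.
r_a = 6371 + 32040 = 38411 km = 3.8411×10⁷ m.
Semi-major axis a = (r_p + r_a)/2 = (6877.9 + 38411)/2 = 22644 km = 2.264×10⁷ m.
By Kepler's third law T = 2π√(a³/μ) = 2π × 5.397×10³ = 3.391×10⁴ s.
= 9.420 h.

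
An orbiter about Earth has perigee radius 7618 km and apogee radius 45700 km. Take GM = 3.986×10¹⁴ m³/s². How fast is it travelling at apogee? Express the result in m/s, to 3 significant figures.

v ≈ 1580 m/s

Semi-major axis a = (r_p + r_a)/2 = 26659 km = 2.666×10⁷ m.
Vis-viva: v² = μ(2/r − 1/a) = 3.986×10¹⁴ × (4.376×10⁻⁸ − 3.751×10⁻⁸) = 2.492×10⁶ m²/s².
v = 1579 m/s.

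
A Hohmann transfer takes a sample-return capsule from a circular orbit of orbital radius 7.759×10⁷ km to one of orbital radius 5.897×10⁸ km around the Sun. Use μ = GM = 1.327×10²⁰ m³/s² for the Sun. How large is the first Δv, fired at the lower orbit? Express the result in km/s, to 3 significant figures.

r₁ = 7.759×10⁷ km = 7.759×10¹⁰ m.
r₂ = 5.897×10⁸ km = 5.897×10¹¹ m.
Transfer ellipse a_t = (r₁ + r₂)/2 = 3.336×10¹¹ m.
At r₁: circular v_c1 = √(μ/r₁) = 41360 m/s; transfer-perihelion v_p = √[μ(2/r₁ − 1/a_t)] = 54980 m/s.
Δv₁ = v_p − v_c1 = 13620 m/s.
= 13.62 km/s.

Δv ≈ 13.6 km/s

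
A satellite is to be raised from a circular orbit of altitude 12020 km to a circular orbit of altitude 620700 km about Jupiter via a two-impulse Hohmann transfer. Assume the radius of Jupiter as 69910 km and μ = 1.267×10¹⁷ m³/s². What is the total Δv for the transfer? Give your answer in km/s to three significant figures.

r₁ = 69910 + 12020 = 81930 km = 8.1930×10⁷ m.
r₂ = 69910 + 620700 = 690610 km = 6.9061×10⁸ m.
Transfer ellipse a_t = (r₁ + r₂)/2 = 3.863×10⁸ m.
At r₁: circular v_c1 = √(μ/r₁) = 39320 m/s; transfer-perijove v_p = √[μ(2/r₁ − 1/a_t)] = 52580 m/s.
Δv₁ = v_p − v_c1 = 13260 m/s.
At r₂: circular v_c2 = √(μ/r₂) = 13540 m/s; transfer-apojove v_a = √[μ(2/r₂ − 1/a_t)] = 6238 m/s.
Δv₂ = v_c2 − v_a = 7307 m/s.
Total Δv = Δv₁ + Δv₂ = 20560 m/s = 20.56 km/s.

Δv_total ≈ 20.6 km/s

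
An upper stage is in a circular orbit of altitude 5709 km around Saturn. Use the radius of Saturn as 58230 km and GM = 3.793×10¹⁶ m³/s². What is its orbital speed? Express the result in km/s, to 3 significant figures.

v ≈ 24.4 km/s

r = 58230 + 5709 = 63939 km = 6.3939×10⁷ m.
For a circular orbit v = √(μ/r) = √(3.793×10¹⁶ / 6.394×10⁷) = √(5.932×10⁸) = 24360 m/s.
That is 24.36 km/s.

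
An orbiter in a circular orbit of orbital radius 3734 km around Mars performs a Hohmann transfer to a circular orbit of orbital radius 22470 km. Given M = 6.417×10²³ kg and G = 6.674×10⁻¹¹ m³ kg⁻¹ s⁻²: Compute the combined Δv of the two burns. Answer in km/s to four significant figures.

Δv_total ≈ 1.692 km/s

μ = GM = 6.674×10⁻¹¹ × 6.417×10²³ = 4.283×10¹³ m³/s².
r₁ = 3734 km = 3.734×10⁶ m.
r₂ = 22470 km = 2.247×10⁷ m.
Transfer ellipse a_t = (r₁ + r₂)/2 = 1.310×10⁷ m.
At r₁: circular v_c1 = √(μ/r₁) = 3387 m/s; transfer-periapsis v_p = √[μ(2/r₁ − 1/a_t)] = 4435 m/s.
Δv₁ = v_p − v_c1 = 1048 m/s.
At r₂: circular v_c2 = √(μ/r₂) = 1381 m/s; transfer-apoapsis v_a = √[μ(2/r₂ − 1/a_t)] = 737.0 m/s.
Δv₂ = v_c2 − v_a = 643.6 m/s.
Total Δv = Δv₁ + Δv₂ = 1692 m/s = 1.692 km/s.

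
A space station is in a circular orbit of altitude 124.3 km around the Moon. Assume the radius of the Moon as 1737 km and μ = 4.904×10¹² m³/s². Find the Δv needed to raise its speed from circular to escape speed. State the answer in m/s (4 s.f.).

Δv ≈ 672.3 m/s

r = 1737 + 124.3 = 1861.3 km = 1.8613×10⁶ m.
Circular speed v_c = √(μ/r) = 1623 m/s.
Escape speed v_esc = √(2μ/r) = √2 × v_c = 2296 m/s.
Δv = v_esc − v_c = 672.3 m/s.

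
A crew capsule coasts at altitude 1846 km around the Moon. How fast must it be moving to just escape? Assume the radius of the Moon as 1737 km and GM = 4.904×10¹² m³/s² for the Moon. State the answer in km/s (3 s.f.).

v_esc ≈ 1.65 km/s

r = 1737 + 1846 = 3583.0 km = 3.5830×10⁶ m.
Escape speed v_esc = √(2μ/r) = √(2 × 4.904×10¹² / 3.583×10⁶) = √(2.737×10⁶) = 1655 m/s.
= 1.655 km/s.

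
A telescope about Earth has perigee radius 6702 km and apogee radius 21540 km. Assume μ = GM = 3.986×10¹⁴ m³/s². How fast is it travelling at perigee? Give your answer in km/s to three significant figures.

Semi-major axis a = (r_p + r_a)/2 = 14121 km = 1.412×10⁷ m.
Vis-viva: v² = μ(2/r − 1/a) = 3.986×10¹⁴ × (2.984×10⁻⁷ − 7.082×10⁻⁸) = 9.072×10⁷ m²/s².
v = 9525 m/s = 9.525 km/s.

v ≈ 9.52 km/s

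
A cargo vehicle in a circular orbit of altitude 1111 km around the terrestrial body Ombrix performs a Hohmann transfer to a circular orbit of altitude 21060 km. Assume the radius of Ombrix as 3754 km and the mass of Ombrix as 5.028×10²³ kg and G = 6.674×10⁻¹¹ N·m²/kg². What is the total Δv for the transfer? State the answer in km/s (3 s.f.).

Δv_total ≈ 1.27 km/s

μ = GM = 6.674×10⁻¹¹ × 5.028×10²³ = 3.356×10¹³ m³/s².
r₁ = 3754 + 1111 = 4865.0 km = 4.8650×10⁶ m.
r₂ = 3754 + 21060 = 24814 km = 2.4814×10⁷ m.
Transfer ellipse a_t = (r₁ + r₂)/2 = 1.484×10⁷ m.
At r₁: circular v_c1 = √(μ/r₁) = 2626 m/s; transfer-periapsis v_p = √[μ(2/r₁ − 1/a_t)] = 3396 m/s.
Δv₁ = v_p − v_c1 = 769.8 m/s.
At r₂: circular v_c2 = √(μ/r₂) = 1163 m/s; transfer-apoapsis v_a = √[μ(2/r₂ − 1/a_t)] = 665.8 m/s.
Δv₂ = v_c2 − v_a = 497.1 m/s.
Total Δv = Δv₁ + Δv₂ = 1267 m/s = 1.267 km/s.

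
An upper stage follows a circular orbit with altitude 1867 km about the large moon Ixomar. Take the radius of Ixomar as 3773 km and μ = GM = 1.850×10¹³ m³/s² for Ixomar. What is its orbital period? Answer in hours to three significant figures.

r = 3773 + 1867 = 5640.0 km = 5.6400×10⁶ m.
Kepler's third law: T = 2π√(r³/μ) = 2π√((5.640×10⁶)³ / 1.850×10¹³).
r³/μ = 9.698×10⁶ s², so T = 2π × 3.114×10³ = 1.957×10⁴ s.
Converting: 1.957×10⁴ s ÷ 3600 = 5.435 hours.

T ≈ 5.44 hours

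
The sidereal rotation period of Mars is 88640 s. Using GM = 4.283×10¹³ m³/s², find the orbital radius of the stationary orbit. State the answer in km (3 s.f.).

A synchronous orbit has period T, so by Kepler's third law a = (μT²/4π²)^(1/3).
μT²/4π² = 4.283×10¹³ × (8.864×10⁴)² / 39.48 = 8.524×10²¹ m³.
a = 2.043×10⁷ m = 20428 km.

r_sync ≈ 20400 km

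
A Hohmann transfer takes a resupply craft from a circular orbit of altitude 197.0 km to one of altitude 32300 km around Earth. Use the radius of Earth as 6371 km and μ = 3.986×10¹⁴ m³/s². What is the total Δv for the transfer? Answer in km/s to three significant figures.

Δv_total ≈ 3.88 km/s

r₁ = 6371 + 197.0 = 6568.0 km = 6.5680×10⁶ m.
r₂ = 6371 + 32300 = 38671 km = 3.8671×10⁷ m.
Transfer ellipse a_t = (r₁ + r₂)/2 = 2.262×10⁷ m.
At r₁: circular v_c1 = √(μ/r₁) = 7790 m/s; transfer-perigee v_p = √[μ(2/r₁ − 1/a_t)] = 10190 m/s.
Δv₁ = v_p − v_c1 = 2396 m/s.
At r₂: circular v_c2 = √(μ/r₂) = 3211 m/s; transfer-apogee v_a = √[μ(2/r₂ − 1/a_t)] = 1730 m/s.
Δv₂ = v_c2 − v_a = 1481 m/s.
Total Δv = Δv₁ + Δv₂ = 3876 m/s = 3.876 km/s.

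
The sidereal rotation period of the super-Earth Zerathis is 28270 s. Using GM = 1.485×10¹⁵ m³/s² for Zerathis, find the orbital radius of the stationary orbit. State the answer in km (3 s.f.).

A synchronous orbit has period T, so by Kepler's third law a = (μT²/4π²)^(1/3).
μT²/4π² = 1.485×10¹⁵ × (2.827×10⁴)² / 39.48 = 3.006×10²² m³.
a = 3.109×10⁷ m = 31094 km.

r_sync ≈ 31100 km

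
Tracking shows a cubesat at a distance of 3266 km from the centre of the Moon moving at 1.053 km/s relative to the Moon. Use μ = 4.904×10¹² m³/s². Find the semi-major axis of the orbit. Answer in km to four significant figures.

r = 3.266×10⁶ m.
Vis-viva rearranged: 1/a = 2/r − v²/μ = 6.124×10⁻⁷ − 2.261×10⁻⁷ = 3.863×10⁻⁷ m⁻¹.
a = 2.589×10⁶ m = 2588.9 km.

a ≈ 2589 km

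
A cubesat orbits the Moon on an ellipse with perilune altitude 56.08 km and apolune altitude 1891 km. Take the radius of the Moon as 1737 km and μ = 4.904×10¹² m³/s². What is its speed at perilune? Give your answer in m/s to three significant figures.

v ≈ 1910 m/s

r_p = 1737 + 56.08 = 1793.1 km = 1.7931×10⁶ m.
r_a = 1737 + 1891 = 3628.0 km = 3.6280×10⁶ m.
Semi-major axis a = (r_p + r_a)/2 = 2710.5 km = 2.711×10⁶ m.
Vis-viva: v² = μ(2/r − 1/a) = 4.904×10¹² × (1.115×10⁻⁶ − 3.689×10⁻⁷) = 3.661×10⁶ m²/s².
v = 1913 m/s.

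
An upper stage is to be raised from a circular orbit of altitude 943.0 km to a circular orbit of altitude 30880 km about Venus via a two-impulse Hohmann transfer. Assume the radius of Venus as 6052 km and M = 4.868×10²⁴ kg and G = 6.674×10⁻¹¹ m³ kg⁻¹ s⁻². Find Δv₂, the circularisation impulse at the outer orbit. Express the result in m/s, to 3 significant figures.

μ = GM = 6.674×10⁻¹¹ × 4.868×10²⁴ = 3.249×10¹⁴ m³/s².
r₁ = 6052 + 943.0 = 6995.0 km = 6.9950×10⁶ m.
r₂ = 6052 + 30880 = 36932 km = 3.6932×10⁷ m.
Transfer ellipse a_t = (r₁ + r₂)/2 = 2.196×10⁷ m.
At r₁: circular v_c1 = √(μ/r₁) = 6815 m/s; transfer-periapsis v_p = √[μ(2/r₁ − 1/a_t)] = 8837 m/s.
At r₂: circular v_c2 = √(μ/r₂) = 2966 m/s; transfer-apoapsis v_a = √[μ(2/r₂ − 1/a_t)] = 1674 m/s.
Δv₂ = v_c2 − v_a = 1292 m/s.

Δv ≈ 1290 m/s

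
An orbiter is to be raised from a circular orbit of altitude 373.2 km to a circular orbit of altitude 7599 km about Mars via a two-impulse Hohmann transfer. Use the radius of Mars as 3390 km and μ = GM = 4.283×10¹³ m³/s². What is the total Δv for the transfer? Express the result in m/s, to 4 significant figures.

r₁ = 3390 + 373.2 = 3763.2 km = 3.7632×10⁶ m.
r₂ = 3390 + 7599 = 10989 km = 1.0989×10⁷ m.
Transfer ellipse a_t = (r₁ + r₂)/2 = 7.376×10⁶ m.
At r₁: circular v_c1 = √(μ/r₁) = 3374 m/s; transfer-periapsis v_p = √[μ(2/r₁ − 1/a_t)] = 4118 m/s.
Δv₁ = v_p − v_c1 = 744.1 m/s.
At r₂: circular v_c2 = √(μ/r₂) = 1974 m/s; transfer-apoapsis v_a = √[μ(2/r₂ − 1/a_t)] = 1410 m/s.
Δv₂ = v_c2 − v_a = 564.1 m/s.
Total Δv = Δv₁ + Δv₂ = 1308 m/s.

Δv_total ≈ 1308 m/s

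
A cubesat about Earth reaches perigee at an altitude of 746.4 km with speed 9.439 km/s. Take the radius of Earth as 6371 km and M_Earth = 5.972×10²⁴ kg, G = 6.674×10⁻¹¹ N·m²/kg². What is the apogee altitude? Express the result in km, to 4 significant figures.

μ = GM = 6.674×10⁻¹¹ × 5.972×10²⁴ = 3.986×10¹⁴ m³/s².
r_p = 6371 + 746.4 = 7117.4 km = 7.117×10⁶ m.
Specific energy ε = v²/2 − μ/r = -1.145×10⁷ J/kg, so a = −μ/(2ε) = 1.740×10⁷ m.
The apsides satisfy r_p + r_a = 2a, so the apogee radius is 2a − r_p = 2.769×10⁷ m = 27686 km.
Apogee altitude = 27686 − 6371 = 21315 km.

apogee altitude ≈ 21310 km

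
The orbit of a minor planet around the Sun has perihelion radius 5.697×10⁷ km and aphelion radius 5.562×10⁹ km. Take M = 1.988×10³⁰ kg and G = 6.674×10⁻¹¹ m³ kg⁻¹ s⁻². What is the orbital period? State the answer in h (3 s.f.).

μ = GM = 6.674×10⁻¹¹ × 1.988×10³⁰ = 1.327×10²⁰ m³/s².
Semi-major axis a = (r_p + r_a)/2 = (5.6970×10⁷ + 5.5620×10⁹)/2 = 2.8095×10⁹ km = 2.809×10¹² m.
By Kepler's third law T = 2π√(a³/μ) = 2π × 4.088×10⁸ = 2.569×10⁹ s.
= 7.135×10⁵ h.

T ≈ 714000 h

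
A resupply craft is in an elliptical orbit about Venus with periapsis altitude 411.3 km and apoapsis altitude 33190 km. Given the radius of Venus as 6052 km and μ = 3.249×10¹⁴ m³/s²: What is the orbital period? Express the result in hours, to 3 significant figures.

T ≈ 10.6 hours

r_p = 6052 + 411.3 = 6463.3 km = 6.4633×10⁶ m.
r_a = 6052 + 33190 = 39242 km = 3.9242×10⁷ m.
Semi-major axis a = (r_p + r_a)/2 = (6463.3 + 39242)/2 = 22853 km = 2.285×10⁷ m.
By Kepler's third law T = 2π√(a³/μ) = 2π × 6.061×10³ = 3.808×10⁴ s.
= 10.58 hours.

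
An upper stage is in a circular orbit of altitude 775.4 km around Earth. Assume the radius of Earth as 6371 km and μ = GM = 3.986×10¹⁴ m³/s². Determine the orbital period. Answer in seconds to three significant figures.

r = 6371 + 775.4 = 7146.4 km = 7.1464×10⁶ m.
Kepler's third law: T = 2π√(r³/μ) = 2π√((7.146×10⁶)³ / 3.986×10¹⁴).
r³/μ = 9.156×10⁵ s², so T = 2π × 9.569×10² = 6.012×10³ s.

T ≈ 6010 seconds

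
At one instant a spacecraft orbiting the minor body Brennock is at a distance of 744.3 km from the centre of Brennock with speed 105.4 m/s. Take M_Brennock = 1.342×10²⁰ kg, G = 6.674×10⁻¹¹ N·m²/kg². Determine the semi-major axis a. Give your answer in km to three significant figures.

a ≈ 691 km

μ = GM = 6.674×10⁻¹¹ × 1.342×10²⁰ = 8.957×10⁹ m³/s².
r = 7.443×10⁵ m.
Specific orbital energy ε = v²/2 − μ/r = (105.4)²/2 − 8.957×10⁹/7.443×10⁵ = -6.479×10³ J/kg.
Since ε = −μ/(2a), a = −μ/(2ε) = 6.912×10⁵ m = 691.21 km.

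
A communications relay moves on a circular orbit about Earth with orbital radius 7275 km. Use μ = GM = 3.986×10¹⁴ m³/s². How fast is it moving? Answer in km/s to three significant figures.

v ≈ 7.40 km/s

r = 7275 km = 7.275×10⁶ m.
For a circular orbit v = √(μ/r) = √(3.986×10¹⁴ / 7.275×10⁶) = √(5.479×10⁷) = 7402 m/s.
That is 7.402 km/s.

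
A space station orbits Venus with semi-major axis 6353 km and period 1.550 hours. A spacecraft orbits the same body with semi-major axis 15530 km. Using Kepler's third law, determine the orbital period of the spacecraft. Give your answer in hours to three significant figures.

Kepler's third law: T² ∝ a³, so T₂ = T₁ (a₂/a₁)^(3/2).
a₂/a₁ = 2.445, (a₂/a₁)^(3/2) = 3.822.
T₂ = 1.550 × 3.822 = 5.924 hours.

T₂ ≈ 5.92 hours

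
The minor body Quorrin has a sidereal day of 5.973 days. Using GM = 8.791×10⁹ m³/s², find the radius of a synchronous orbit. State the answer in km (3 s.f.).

r_sync ≈ 3900 km

T = 5.973 days = 5.161×10⁵ s.
A synchronous orbit has period T, so by Kepler's third law a = (μT²/4π²)^(1/3).
μT²/4π² = 8.791×10⁹ × (5.161×10⁵)² / 39.48 = 5.930×10¹⁹ m³.
a = 3.900×10⁶ m = 3899.7 km.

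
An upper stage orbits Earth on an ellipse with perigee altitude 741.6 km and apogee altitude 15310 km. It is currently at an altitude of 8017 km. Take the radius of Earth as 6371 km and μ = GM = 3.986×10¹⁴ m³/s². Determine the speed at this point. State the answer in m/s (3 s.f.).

r_p = 6371 + 741.6 = 7112.6 km = 7.1126×10⁶ m.
r_a = 6371 + 15310 = 21681 km = 2.1681×10⁷ m.
r = 6371 + 8017 = 14388 km = 1.439×10⁷ m.
Semi-major axis a = (r_p + r_a)/2 = 14397 km = 1.440×10⁷ m.
Vis-viva: v² = μ(2/r − 1/a) = 3.986×10¹⁴ × (1.390×10⁻⁷ − 6.946×10⁻⁸) = 2.772×10⁷ m²/s².
v = 5265 m/s.

v ≈ 5270 m/s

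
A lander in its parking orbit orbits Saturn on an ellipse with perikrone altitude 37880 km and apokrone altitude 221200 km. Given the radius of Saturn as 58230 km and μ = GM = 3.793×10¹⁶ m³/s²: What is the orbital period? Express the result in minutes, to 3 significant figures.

r_p = 58230 + 37880 = 96110 km = 9.6110×10⁷ m.
r_a = 58230 + 221200 = 279430 km = 2.7943×10⁸ m.
Semi-major axis a = (r_p + r_a)/2 = (96110 + 2.7943×10⁵)/2 = 1.8777×10⁵ km = 1.878×10⁸ m.
By Kepler's third law T = 2π√(a³/μ) = 2π × 1.321×10⁴ = 8.301×10⁴ s.
= 1383 minutes.

T ≈ 1380 minutes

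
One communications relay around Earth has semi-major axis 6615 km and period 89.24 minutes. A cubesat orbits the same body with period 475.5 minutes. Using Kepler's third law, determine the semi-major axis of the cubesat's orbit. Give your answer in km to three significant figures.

a₂ ≈ 20200 km

Kepler's third law: a³ ∝ T², so a₂ = a₁ (T₂/T₁)^(2/3).
T₂/T₁ = 5.328, (T₂/T₁)^(2/3) = 3.051.
a₂ = 6615 × 3.051 = 20180 km.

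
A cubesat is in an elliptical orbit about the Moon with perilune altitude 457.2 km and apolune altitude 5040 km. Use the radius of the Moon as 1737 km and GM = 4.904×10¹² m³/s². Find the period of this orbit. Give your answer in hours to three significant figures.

r_p = 1737 + 457.2 = 2194.2 km = 2.1942×10⁶ m.
r_a = 1737 + 5040 = 6777.0 km = 6.7770×10⁶ m.
Semi-major axis a = (r_p + r_a)/2 = (2194.2 + 6777.0)/2 = 4485.6 km = 4.486×10⁶ m.
By Kepler's third law T = 2π√(a³/μ) = 2π × 4.290×10³ = 2.695×10⁴ s.
= 7.487 hours.

T ≈ 7.49 hours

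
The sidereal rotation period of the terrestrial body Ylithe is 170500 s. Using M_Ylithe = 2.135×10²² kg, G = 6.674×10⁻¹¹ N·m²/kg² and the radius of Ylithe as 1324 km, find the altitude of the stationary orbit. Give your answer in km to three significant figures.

h_sync ≈ 8840 km

μ = GM = 6.674×10⁻¹¹ × 2.135×10²² = 1.425×10¹² m³/s².
A synchronous orbit has period T, so by Kepler's third law a = (μT²/4π²)^(1/3).
μT²/4π² = 1.425×10¹² × (1.705×10⁵)² / 39.48 = 1.049×10²¹ m³.
a = 1.016×10⁷ m = 10161 km.
Altitude h = a − R = 10161 − 1324 = 8837.5 km.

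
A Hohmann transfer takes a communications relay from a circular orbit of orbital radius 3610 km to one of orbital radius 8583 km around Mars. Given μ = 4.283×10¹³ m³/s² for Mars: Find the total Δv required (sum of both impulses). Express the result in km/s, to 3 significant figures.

r₁ = 3610 km = 3.610×10⁶ m.
r₂ = 8583 km = 8.583×10⁶ m.
Transfer ellipse a_t = (r₁ + r₂)/2 = 6.096×10⁶ m.
At r₁: circular v_c1 = √(μ/r₁) = 3444 m/s; transfer-periapsis v_p = √[μ(2/r₁ − 1/a_t)] = 4087 m/s.
Δv₁ = v_p − v_c1 = 642.5 m/s.
At r₂: circular v_c2 = √(μ/r₂) = 2234 m/s; transfer-apoapsis v_a = √[μ(2/r₂ − 1/a_t)] = 1719 m/s.
Δv₂ = v_c2 − v_a = 514.9 m/s.
Total Δv = Δv₁ + Δv₂ = 1157 m/s = 1.157 km/s.

Δv_total ≈ 1.16 km/s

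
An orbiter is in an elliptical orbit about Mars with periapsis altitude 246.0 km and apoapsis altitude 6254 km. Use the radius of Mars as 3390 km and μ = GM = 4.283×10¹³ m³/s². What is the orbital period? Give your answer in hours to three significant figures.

r_p = 3390 + 246.0 = 3636.0 km = 3.6360×10⁶ m.
r_a = 3390 + 6254 = 9644.0 km = 9.6440×10⁶ m.
Semi-major axis a = (r_p + r_a)/2 = (3636.0 + 9644.0)/2 = 6640.0 km = 6.640×10⁶ m.
By Kepler's third law T = 2π√(a³/μ) = 2π × 2.614×10³ = 1.643×10⁴ s.
= 4.563 hours.

T ≈ 4.56 hours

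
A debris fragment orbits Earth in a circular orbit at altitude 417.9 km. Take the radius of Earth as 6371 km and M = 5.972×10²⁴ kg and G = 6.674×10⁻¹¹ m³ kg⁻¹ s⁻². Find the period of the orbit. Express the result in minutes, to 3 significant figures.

μ = GM = 6.674×10⁻¹¹ × 5.972×10²⁴ = 3.986×10¹⁴ m³/s².
r = 6371 + 417.9 = 6788.9 km = 6.7889×10⁶ m.
Kepler's third law: T = 2π√(r³/μ) = 2π√((6.789×10⁶)³ / 3.986×10¹⁴).
r³/μ = 7.850×10⁵ s², so T = 2π × 8.860×10² = 5.567×10³ s.
Converting: 5.567×10³ s ÷ 60.00 = 92.78 minutes.

T ≈ 92.8 minutes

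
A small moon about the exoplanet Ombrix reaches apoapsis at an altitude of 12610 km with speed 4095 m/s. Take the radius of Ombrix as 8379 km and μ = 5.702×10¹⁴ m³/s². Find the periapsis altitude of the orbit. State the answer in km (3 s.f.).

periapsis altitude ≈ 991 km

r_a = 8379 + 12610 = 20989 km = 2.099×10⁷ m.
Specific energy ε = v²/2 − μ/r = -1.878×10⁷ J/kg, so a = −μ/(2ε) = 1.518×10⁷ m.
The apsides satisfy r_p + r_a = 2a, so the periapsis radius is 2a − r_a = 9.370×10⁶ m = 9369.7 km.
Periapsis altitude = 9369.7 − 8379 = 990.69 km.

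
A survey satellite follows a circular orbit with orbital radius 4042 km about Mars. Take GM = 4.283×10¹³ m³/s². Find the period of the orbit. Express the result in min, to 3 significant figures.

r = 4042 km = 4.042×10⁶ m.
Kepler's third law: T = 2π√(r³/μ) = 2π√((4.042×10⁶)³ / 4.283×10¹³).
r³/μ = 1.542×10⁶ s², so T = 2π × 1.242×10³ = 7.802×10³ s.
Converting: 7.802×10³ s ÷ 60.00 = 130.0 min.

T ≈ 130 min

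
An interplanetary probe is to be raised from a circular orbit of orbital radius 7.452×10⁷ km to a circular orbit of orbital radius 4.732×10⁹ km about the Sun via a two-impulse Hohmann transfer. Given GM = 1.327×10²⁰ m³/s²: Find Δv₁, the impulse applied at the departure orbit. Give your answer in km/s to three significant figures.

Δv ≈ 17.0 km/s

r₁ = 7.452×10⁷ km = 7.452×10¹⁰ m.
r₂ = 4.732×10⁹ km = 4.732×10¹² m.
Transfer ellipse a_t = (r₁ + r₂)/2 = 2.403×10¹² m.
At r₁: circular v_c1 = √(μ/r₁) = 42200 m/s; transfer-perihelion v_p = √[μ(2/r₁ − 1/a_t)] = 59210 m/s.
Δv₁ = v_p − v_c1 = 17010 m/s.
= 17.01 km/s.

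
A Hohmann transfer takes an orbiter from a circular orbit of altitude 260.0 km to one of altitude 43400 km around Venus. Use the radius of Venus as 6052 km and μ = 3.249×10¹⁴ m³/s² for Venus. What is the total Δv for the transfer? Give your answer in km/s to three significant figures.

r₁ = 6052 + 260.0 = 6312.0 km = 6.3120×10⁶ m.
r₂ = 6052 + 43400 = 49452 km = 4.9452×10⁷ m.
Transfer ellipse a_t = (r₁ + r₂)/2 = 2.788×10⁷ m.
At r₁: circular v_c1 = √(μ/r₁) = 7174 m/s; transfer-periapsis v_p = √[μ(2/r₁ − 1/a_t)] = 9555 m/s.
Δv₁ = v_p − v_c1 = 2380 m/s.
At r₂: circular v_c2 = √(μ/r₂) = 2563 m/s; transfer-apoapsis v_a = √[μ(2/r₂ − 1/a_t)] = 1220 m/s.
Δv₂ = v_c2 − v_a = 1344 m/s.
Total Δv = Δv₁ + Δv₂ = 3724 m/s = 3.724 km/s.

Δv_total ≈ 3.72 km/s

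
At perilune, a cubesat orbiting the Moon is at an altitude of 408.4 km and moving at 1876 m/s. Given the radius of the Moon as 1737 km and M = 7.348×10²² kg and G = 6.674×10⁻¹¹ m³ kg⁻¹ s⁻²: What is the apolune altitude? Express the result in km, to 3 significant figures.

apolune altitude ≈ 5440 km

μ = GM = 6.674×10⁻¹¹ × 7.348×10²² = 4.904×10¹² m³/s².
r_p = 1737 + 408.4 = 2145.4 km = 2.145×10⁶ m.
Specific energy ε = v²/2 − μ/r = -5.262×10⁵ J/kg, so a = −μ/(2ε) = 4.660×10⁶ m.
The apsides satisfy r_p + r_a = 2a, so the apolune radius is 2a − r_p = 7.175×10⁶ m = 7175.1 km.
Apolune altitude = 7175.1 − 1737 = 5438.1 km.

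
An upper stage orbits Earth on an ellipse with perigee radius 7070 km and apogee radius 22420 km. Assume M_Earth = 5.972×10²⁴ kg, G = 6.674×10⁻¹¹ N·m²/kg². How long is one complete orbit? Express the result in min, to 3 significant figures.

μ = GM = 6.674×10⁻¹¹ × 5.972×10²⁴ = 3.986×10¹⁴ m³/s².
Semi-major axis a = (r_p + r_a)/2 = (7070.0 + 22420)/2 = 14745 km = 1.474×10⁷ m.
By Kepler's third law T = 2π√(a³/μ) = 2π × 2.836×10³ = 1.782×10⁴ s.
= 297.0 min.

T ≈ 297 min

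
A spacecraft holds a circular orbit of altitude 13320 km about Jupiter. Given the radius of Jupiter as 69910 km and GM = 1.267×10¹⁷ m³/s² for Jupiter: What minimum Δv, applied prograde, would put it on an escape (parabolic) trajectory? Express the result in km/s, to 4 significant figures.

Δv ≈ 16.16 km/s

r = 69910 + 13320 = 83230 km = 8.3230×10⁷ m.
Circular speed v_c = √(μ/r) = 39020 m/s.
Escape speed v_esc = √(2μ/r) = √2 × v_c = 55180 m/s.
Δv = v_esc − v_c = 16160 m/s = 16.16 km/s.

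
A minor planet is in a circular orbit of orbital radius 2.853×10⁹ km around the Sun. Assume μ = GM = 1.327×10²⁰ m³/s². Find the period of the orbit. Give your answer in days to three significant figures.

T ≈ 30400 days

r = 2.853×10⁹ km = 2.853×10¹² m.
Kepler's third law: T = 2π√(r³/μ) = 2π√((2.853×10¹²)³ / 1.327×10²⁰).
r³/μ = 1.750×10¹⁷ s², so T = 2π × 4.183×10⁸ = 2.628×10⁹ s.
Converting: 2.628×10⁹ s ÷ 86400 = 30420 days.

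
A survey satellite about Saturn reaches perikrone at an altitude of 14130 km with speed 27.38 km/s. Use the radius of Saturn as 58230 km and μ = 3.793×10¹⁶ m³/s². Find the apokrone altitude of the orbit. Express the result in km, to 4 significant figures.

apokrone altitude ≈ 1.234×10⁵ km

r_p = 58230 + 14130 = 72360 km = 7.236×10⁷ m.
Specific energy ε = v²/2 − μ/r = -1.494×10⁸ J/kg, so a = −μ/(2ε) = 1.270×10⁸ m.
The apsides satisfy r_p + r_a = 2a, so the apokrone radius is 2a − r_p = 1.816×10⁸ m = 1.8160×10⁵ km.
Apokrone altitude = 1.8160×10⁵ − 58230 = 1.2337×10⁵ km.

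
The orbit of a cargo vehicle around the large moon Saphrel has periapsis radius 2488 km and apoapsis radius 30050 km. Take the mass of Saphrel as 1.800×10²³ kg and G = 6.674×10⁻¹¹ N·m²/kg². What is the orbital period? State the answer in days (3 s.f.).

μ = GM = 6.674×10⁻¹¹ × 1.800×10²³ = 1.201×10¹³ m³/s².
Semi-major axis a = (r_p + r_a)/2 = (2488.0 + 30050)/2 = 16269 km = 1.627×10⁷ m.
By Kepler's third law T = 2π√(a³/μ) = 2π × 1.893×10⁴ = 1.190×10⁵ s.
= 1.377 days.

T ≈ 1.38 days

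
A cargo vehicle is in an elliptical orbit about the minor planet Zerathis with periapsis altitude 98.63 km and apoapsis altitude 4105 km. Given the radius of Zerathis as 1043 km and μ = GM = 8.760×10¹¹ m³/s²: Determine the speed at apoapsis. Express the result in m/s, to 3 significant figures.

v ≈ 249 m/s

r_p = 1043 + 98.63 = 1141.6 km = 1.1416×10⁶ m.
r_a = 1043 + 4105 = 5148.0 km = 5.1480×10⁶ m.
Semi-major axis a = (r_p + r_a)/2 = 3144.8 km = 3.145×10⁶ m.
Vis-viva: v² = μ(2/r − 1/a) = 8.760×10¹¹ × (3.885×10⁻⁷ − 3.180×10⁻⁷) = 6.177×10⁴ m²/s².
v = 248.5 m/s.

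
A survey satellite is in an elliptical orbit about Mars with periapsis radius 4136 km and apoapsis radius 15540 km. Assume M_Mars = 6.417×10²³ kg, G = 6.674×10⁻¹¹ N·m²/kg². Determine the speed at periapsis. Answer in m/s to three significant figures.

μ = GM = 6.674×10⁻¹¹ × 6.417×10²³ = 4.283×10¹³ m³/s².
Semi-major axis a = (r_p + r_a)/2 = 9838.0 km = 9.838×10⁶ m.
Vis-viva: v² = μ(2/r − 1/a) = 4.283×10¹³ × (4.836×10⁻⁷ − 1.016×10⁻⁷) = 1.636×10⁷ m²/s².
v = 4044 m/s.

v ≈ 4040 m/s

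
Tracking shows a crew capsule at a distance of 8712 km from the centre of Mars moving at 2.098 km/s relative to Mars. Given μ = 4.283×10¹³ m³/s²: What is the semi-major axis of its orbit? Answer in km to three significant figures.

a ≈ 7890 km

r = 8.712×10⁶ m.
Vis-viva rearranged: 1/a = 2/r − v²/μ = 2.296×10⁻⁷ − 1.028×10⁻⁷ = 1.268×10⁻⁷ m⁻¹.
a = 7.886×10⁶ m = 7886.5 km.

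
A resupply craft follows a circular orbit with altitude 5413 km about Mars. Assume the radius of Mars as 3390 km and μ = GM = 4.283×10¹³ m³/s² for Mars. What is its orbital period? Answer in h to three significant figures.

T ≈ 6.97 h

r = 3390 + 5413 = 8803.0 km = 8.8030×10⁶ m.
Kepler's third law: T = 2π√(r³/μ) = 2π√((8.803×10⁶)³ / 4.283×10¹³).
r³/μ = 1.593×10⁷ s², so T = 2π × 3.991×10³ = 2.508×10⁴ s.
Converting: 2.508×10⁴ s ÷ 3600 = 6.965 h.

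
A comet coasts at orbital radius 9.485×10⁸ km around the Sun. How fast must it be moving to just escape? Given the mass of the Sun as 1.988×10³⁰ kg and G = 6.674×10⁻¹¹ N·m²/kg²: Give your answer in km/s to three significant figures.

v_esc ≈ 16.7 km/s

μ = GM = 6.674×10⁻¹¹ × 1.988×10³⁰ = 1.327×10²⁰ m³/s².
r = 9.485×10⁸ km = 9.485×10¹¹ m.
Escape speed v_esc = √(2μ/r) = √(2 × 1.327×10²⁰ / 9.485×10¹¹) = √(2.798×10⁸) = 16730 m/s.
= 16.73 km/s.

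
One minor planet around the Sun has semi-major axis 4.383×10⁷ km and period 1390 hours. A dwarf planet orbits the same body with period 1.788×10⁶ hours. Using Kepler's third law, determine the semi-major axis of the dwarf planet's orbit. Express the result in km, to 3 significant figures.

Kepler's third law: a³ ∝ T², so a₂ = a₁ (T₂/T₁)^(2/3).
T₂/T₁ = 1286, (T₂/T₁)^(2/3) = 118.3.
a₂ = 4.383×10⁷ × 118.3 = 5.184×10⁹ km.

a₂ ≈ 5.18×10⁹ km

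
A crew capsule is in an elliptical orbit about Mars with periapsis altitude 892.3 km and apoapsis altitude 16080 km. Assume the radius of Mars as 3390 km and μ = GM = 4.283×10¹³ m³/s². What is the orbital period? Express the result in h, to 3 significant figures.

T ≈ 10.9 h

r_p = 3390 + 892.3 = 4282.3 km = 4.2823×10⁶ m.
r_a = 3390 + 16080 = 19470 km = 1.9470×10⁷ m.
Semi-major axis a = (r_p + r_a)/2 = (4282.3 + 19470)/2 = 11876 km = 1.188×10⁷ m.
By Kepler's third law T = 2π√(a³/μ) = 2π × 6.254×10³ = 3.929×10⁴ s.
= 10.91 h.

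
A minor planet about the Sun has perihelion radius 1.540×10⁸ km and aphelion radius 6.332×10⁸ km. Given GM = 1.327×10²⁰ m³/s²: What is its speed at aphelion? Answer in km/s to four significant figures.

v ≈ 9.055 km/s

Semi-major axis a = (r_p + r_a)/2 = 3.9360×10⁸ km = 3.936×10¹¹ m.
Vis-viva: v² = μ(2/r − 1/a) = 1.327×10²⁰ × (3.159×10⁻¹² − 2.541×10⁻¹²) = 8.200×10⁷ m²/s².
v = 9055 m/s = 9.055 km/s.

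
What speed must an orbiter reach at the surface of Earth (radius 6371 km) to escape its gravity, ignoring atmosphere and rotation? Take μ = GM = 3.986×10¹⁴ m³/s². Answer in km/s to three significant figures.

v_esc ≈ 11.2 km/s

r = R = 6.371×10⁶ m.
Escape speed v_esc = √(2μ/r) = √(2 × 3.986×10¹⁴ / 6.371×10⁶) = √(1.251×10⁸) = 11190 m/s.
= 11.19 km/s.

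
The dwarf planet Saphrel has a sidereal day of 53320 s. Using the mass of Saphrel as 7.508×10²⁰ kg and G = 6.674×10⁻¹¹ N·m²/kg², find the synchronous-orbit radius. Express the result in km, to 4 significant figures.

r_sync ≈ 1534 km

μ = GM = 6.674×10⁻¹¹ × 7.508×10²⁰ = 5.011×10¹⁰ m³/s².
A synchronous orbit has period T, so by Kepler's third law a = (μT²/4π²)^(1/3).
μT²/4π² = 5.011×10¹⁰ × (5.332×10⁴)² / 39.48 = 3.609×10¹⁸ m³.
a = 1.534×10⁶ m = 1533.8 km.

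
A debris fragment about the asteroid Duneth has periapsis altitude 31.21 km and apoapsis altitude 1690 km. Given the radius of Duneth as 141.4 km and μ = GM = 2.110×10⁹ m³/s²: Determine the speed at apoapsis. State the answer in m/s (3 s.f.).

r_p = 141.4 + 31.21 = 172.61 km = 1.7261×10⁵ m.
r_a = 141.4 + 1690 = 1831.4 km = 1.8314×10⁶ m.
Semi-major axis a = (r_p + r_a)/2 = 1002.0 km = 1.002×10⁶ m.
Vis-viva: v² = μ(2/r − 1/a) = 2.110×10⁹ × (1.092×10⁻⁶ − 9.980×10⁻⁷) = 1.985×10² m²/s².
v = 14.09 m/s.

v ≈ 14.1 m/s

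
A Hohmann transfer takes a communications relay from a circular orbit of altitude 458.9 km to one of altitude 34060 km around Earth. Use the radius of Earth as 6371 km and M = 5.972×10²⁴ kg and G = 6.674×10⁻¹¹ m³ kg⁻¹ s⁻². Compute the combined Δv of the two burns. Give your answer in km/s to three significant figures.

μ = GM = 6.674×10⁻¹¹ × 5.972×10²⁴ = 3.986×10¹⁴ m³/s².
r₁ = 6371 + 458.9 = 6829.9 km = 6.8299×10⁶ m.
r₂ = 6371 + 34060 = 40431 km = 4.0431×10⁷ m.
Transfer ellipse a_t = (r₁ + r₂)/2 = 2.363×10⁷ m.
At r₁: circular v_c1 = √(μ/r₁) = 7639 m/s; transfer-perigee v_p = √[μ(2/r₁ − 1/a_t)] = 9992 m/s.
Δv₁ = v_p − v_c1 = 2353 m/s.
At r₂: circular v_c2 = √(μ/r₂) = 3140 m/s; transfer-apogee v_a = √[μ(2/r₂ − 1/a_t)] = 1688 m/s.
Δv₂ = v_c2 − v_a = 1452 m/s.
Total Δv = Δv₁ + Δv₂ = 3805 m/s = 3.805 km/s.

Δv_total ≈ 3.80 km/s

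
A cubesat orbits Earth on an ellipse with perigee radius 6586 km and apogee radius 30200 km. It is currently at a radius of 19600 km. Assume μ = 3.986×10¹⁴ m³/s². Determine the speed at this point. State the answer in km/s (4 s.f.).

Semi-major axis a = (r_p + r_a)/2 = 18393 km = 1.839×10⁷ m.
Vis-viva: v² = μ(2/r − 1/a) = 3.986×10¹⁴ × (1.020×10⁻⁷ − 5.437×10⁻⁸) = 1.900×10⁷ m²/s².
v = 4359 m/s = 4.359 km/s.

v ≈ 4.359 km/s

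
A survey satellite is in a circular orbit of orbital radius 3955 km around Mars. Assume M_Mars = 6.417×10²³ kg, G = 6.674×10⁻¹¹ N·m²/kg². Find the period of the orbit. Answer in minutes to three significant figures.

T ≈ 126 minutes

μ = GM = 6.674×10⁻¹¹ × 6.417×10²³ = 4.283×10¹³ m³/s².
r = 3955 km = 3.955×10⁶ m.
Kepler's third law: T = 2π√(r³/μ) = 2π√((3.955×10⁶)³ / 4.283×10¹³).
r³/μ = 1.445×10⁶ s², so T = 2π × 1.202×10³ = 7.552×10³ s.
Converting: 7.552×10³ s ÷ 60.00 = 125.9 minutes.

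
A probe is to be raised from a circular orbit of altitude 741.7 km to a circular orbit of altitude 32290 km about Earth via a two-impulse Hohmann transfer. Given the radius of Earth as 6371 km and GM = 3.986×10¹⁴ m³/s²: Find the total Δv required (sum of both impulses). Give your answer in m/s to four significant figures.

r₁ = 6371 + 741.7 = 7112.7 km = 7.1127×10⁶ m.
r₂ = 6371 + 32290 = 38661 km = 3.8661×10⁷ m.
Transfer ellipse a_t = (r₁ + r₂)/2 = 2.289×10⁷ m.
At r₁: circular v_c1 = √(μ/r₁) = 7486 m/s; transfer-perigee v_p = √[μ(2/r₁ − 1/a_t)] = 9730 m/s.
Δv₁ = v_p − v_c1 = 2244 m/s.
At r₂: circular v_c2 = √(μ/r₂) = 3211 m/s; transfer-apogee v_a = √[μ(2/r₂ − 1/a_t)] = 1790 m/s.
Δv₂ = v_c2 − v_a = 1421 m/s.
Total Δv = Δv₁ + Δv₂ = 3664 m/s.

Δv_total ≈ 3664 m/s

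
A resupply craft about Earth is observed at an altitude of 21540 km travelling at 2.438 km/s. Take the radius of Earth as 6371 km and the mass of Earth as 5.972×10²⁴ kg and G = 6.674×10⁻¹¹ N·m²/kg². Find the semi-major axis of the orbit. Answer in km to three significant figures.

a ≈ 17600 km

μ = GM = 6.674×10⁻¹¹ × 5.972×10²⁴ = 3.986×10¹⁴ m³/s².
r = 6371 + 21540 = 27911 km = 2.791×10⁷ m.
Vis-viva rearranged: 1/a = 2/r − v²/μ = 7.166×10⁻⁸ − 1.491×10⁻⁸ = 5.674×10⁻⁸ m⁻¹.
a = 1.762×10⁷ m = 17623 km.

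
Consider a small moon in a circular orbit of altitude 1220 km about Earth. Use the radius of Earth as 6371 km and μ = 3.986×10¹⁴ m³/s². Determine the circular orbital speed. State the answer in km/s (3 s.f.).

v ≈ 7.25 km/s

r = 6371 + 1220 = 7591.0 km = 7.5910×10⁶ m.
For a circular orbit v = √(μ/r) = √(3.986×10¹⁴ / 7.591×10⁶) = √(5.251×10⁷) = 7246 m/s.
That is 7.246 km/s.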